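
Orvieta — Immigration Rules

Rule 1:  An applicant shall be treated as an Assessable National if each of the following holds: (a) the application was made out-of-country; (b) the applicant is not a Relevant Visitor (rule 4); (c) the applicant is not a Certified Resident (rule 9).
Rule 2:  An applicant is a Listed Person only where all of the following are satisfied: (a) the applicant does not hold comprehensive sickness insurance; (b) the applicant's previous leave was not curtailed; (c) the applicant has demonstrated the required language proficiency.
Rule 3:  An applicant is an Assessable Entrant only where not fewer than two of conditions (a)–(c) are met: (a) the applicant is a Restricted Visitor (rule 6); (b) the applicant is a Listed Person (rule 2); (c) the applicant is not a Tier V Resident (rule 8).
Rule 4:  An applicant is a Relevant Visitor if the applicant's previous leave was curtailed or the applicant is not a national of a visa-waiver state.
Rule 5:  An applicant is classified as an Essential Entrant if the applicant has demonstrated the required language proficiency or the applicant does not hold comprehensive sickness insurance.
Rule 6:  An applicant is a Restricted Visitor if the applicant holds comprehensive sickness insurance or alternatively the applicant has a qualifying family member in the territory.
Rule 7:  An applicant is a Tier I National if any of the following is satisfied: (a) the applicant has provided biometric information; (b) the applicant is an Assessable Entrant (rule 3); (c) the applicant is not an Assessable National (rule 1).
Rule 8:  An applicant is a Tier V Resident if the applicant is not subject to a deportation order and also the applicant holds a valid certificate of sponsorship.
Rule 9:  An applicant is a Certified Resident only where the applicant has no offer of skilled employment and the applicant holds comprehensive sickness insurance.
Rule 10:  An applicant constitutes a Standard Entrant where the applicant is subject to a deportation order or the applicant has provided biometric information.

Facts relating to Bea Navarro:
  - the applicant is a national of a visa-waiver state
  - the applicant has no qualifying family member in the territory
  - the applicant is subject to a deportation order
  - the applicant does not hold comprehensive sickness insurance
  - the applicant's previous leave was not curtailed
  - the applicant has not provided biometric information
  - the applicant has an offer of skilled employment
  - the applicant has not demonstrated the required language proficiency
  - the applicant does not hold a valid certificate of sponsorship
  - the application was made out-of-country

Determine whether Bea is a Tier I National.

rule 6 — Restricted Visitor: [the applicant holds comprehensive sickness insurance? no] OR [the applicant has a qualifying family member in the territory? no] → not satisfied.
rule 2 — Listed Person: [the applicant does not hold comprehensive sickness insurance? yes] AND [the applicant's previous leave was not curtailed? yes] AND [the applicant has demonstrated the required language proficiency? no] → not satisfied.
rule 8 — Tier V Resident: [the applicant is not subject to a deportation order? no] AND [the applicant holds a valid certificate of sponsorship? no] → not satisfied.
rule 3 — Assessable Entrant: Restricted Visitor (rule 6)? no; Listed Person (rule 2)? no; not a Tier V Resident (rule 8)? yes — 1 of 3 hold (need ≥2) → not satisfied.
rule 4 — Relevant Visitor: [the applicant's previous leave was curtailed? no] OR [the applicant is not a national of a visa-waiver state? no] → not satisfied.
rule 9 — Certified Resident: [the applicant has no offer of skilled employment? no] AND [the applicant holds comprehensive sickness insurance? no] → not satisfied.
rule 1 — Assessable National: [the application was made out-of-country? yes] AND [not a Relevant Visitor (rule 4)? yes] AND [not a Certified Resident (rule 9)? yes] → satisfied.
rule 7 — Tier I National: [the applicant has provided biometric information? no] OR [Assessable Entrant (rule 3)? no] OR [not an Assessable National (rule 1)? no] → not satisfied.

No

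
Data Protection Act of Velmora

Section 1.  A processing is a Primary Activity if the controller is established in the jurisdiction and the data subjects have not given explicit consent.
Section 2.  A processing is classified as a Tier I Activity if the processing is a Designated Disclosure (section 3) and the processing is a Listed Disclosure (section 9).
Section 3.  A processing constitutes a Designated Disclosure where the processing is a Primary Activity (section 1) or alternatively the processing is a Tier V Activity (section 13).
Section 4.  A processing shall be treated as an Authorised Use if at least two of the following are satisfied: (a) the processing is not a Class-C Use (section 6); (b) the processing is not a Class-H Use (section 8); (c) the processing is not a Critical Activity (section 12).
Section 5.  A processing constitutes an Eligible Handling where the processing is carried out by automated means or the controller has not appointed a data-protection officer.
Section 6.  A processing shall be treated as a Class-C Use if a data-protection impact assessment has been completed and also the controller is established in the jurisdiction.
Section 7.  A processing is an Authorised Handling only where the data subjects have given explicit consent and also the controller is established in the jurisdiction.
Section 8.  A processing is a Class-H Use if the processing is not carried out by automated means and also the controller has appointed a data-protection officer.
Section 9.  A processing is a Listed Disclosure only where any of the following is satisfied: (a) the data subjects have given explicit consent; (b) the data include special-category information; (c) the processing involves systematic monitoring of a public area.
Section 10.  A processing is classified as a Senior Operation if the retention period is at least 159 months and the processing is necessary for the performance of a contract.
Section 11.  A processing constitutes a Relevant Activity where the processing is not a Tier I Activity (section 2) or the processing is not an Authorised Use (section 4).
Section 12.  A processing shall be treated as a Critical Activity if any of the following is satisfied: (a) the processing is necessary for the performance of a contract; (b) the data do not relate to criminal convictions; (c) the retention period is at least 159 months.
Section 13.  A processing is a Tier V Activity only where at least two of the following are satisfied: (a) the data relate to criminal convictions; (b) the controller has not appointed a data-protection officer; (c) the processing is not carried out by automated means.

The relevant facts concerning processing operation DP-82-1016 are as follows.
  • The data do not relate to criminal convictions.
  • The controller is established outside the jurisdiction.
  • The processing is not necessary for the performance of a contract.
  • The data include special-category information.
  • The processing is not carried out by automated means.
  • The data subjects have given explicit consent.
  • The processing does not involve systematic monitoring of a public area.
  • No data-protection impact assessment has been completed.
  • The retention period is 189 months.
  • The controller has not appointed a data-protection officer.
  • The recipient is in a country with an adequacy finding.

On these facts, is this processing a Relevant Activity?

section 1 — Primary Activity: [the controller is established in the jurisdiction? no] AND [the data subjects have not given explicit consent? no] → not satisfied.
section 13 — Tier V Activity: the data relate to criminal convictions? no; the controller has not appointed a data-protection officer? yes; the processing is not carried out by automated means? yes — 2 of 3 hold (need ≥2) → satisfied.
section 3 — Designated Disclosure: [Primary Activity (section 1)? no] OR [Tier V Activity (section 13)? yes] → satisfied.
section 9 — Listed Disclosure: [the data subjects have given explicit consent? yes] OR [the data include special-category information? yes] OR [the processing involves systematic monitoring of a public area? no] → satisfied.
section 2 — Tier I Activity: [Designated Disclosure (section 3)? yes] AND [Listed Disclosure (section 9)? yes] → satisfied.
section 6 — Class-C Use: [a data-protection impact assessment has been completed? no] AND [the controller is established in the jurisdiction? no] → not satisfied.
section 8 — Class-H Use: [the processing is not carried out by automated means? yes] AND [the controller has appointed a data-protection officer? no] → not satisfied.
section 12 — Critical Activity: [the processing is necessary for the performance of a contract? no] OR [the data do not relate to criminal convictions? yes] OR [retention period: 189 months ≥ 159 months? yes] → satisfied.
section 4 — Authorised Use: not a Class-C Use (section 6)? yes; not a Class-H Use (section 8)? yes; not a Critical Activity (section 12)? no — 2 of 3 hold (need ≥2) → satisfied.
section 11 — Relevant Activity: [not a Tier I Activity (section 2)? no] OR [not an Authorised Use (section 4)? no] → not satisfied.

No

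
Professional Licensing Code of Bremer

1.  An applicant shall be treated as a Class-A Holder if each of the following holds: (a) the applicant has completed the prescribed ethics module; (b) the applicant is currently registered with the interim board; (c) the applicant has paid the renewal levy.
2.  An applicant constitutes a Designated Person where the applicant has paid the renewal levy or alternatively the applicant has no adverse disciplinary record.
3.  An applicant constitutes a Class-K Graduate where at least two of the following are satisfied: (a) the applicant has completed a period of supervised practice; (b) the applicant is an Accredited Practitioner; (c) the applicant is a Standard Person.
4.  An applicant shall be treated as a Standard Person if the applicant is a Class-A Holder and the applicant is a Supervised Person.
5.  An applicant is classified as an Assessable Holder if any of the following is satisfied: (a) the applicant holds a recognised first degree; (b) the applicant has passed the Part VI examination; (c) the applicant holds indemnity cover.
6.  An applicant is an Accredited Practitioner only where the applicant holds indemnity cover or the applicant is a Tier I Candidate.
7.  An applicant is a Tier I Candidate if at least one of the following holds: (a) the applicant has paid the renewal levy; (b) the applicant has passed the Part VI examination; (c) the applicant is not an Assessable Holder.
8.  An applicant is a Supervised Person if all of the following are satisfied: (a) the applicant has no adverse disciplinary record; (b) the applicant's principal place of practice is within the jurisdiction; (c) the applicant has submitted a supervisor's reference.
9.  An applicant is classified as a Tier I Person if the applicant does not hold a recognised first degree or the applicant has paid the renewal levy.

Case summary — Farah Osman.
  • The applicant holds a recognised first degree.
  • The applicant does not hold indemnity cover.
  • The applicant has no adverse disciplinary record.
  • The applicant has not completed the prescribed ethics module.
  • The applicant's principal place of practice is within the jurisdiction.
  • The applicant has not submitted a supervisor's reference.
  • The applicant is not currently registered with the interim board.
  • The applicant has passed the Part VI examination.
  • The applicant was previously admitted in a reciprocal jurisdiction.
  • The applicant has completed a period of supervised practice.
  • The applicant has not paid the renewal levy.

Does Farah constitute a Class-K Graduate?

paragraph 5 — Assessable Holder: [the applicant holds a recognised first degree? yes] OR [the applicant has passed the Part VI examination? yes] OR [the applicant holds indemnity cover? no] → satisfied.
paragraph 7 — Tier I Candidate: [the applicant has paid the renewal levy? no] OR [the applicant has passed the Part VI examination? yes] OR [not an Assessable Holder (paragraph 5)? no] → satisfied.
paragraph 6 — Accredited Practitioner: [the applicant holds indemnity cover? no] OR [Tier I Candidate (paragraph 7)? yes] → satisfied.
paragraph 1 — Class-A Holder: [the applicant has completed the prescribed ethics module? no] AND [the applicant is currently registered with the interim board? no] AND [the applicant has paid the renewal levy? no] → not satisfied.
paragraph 8 — Supervised Person: [the applicant has no adverse disciplinary record? yes] AND [the applicant's principal place of practice is within the jurisdiction? yes] AND [the applicant has submitted a supervisor's reference? no] → not satisfied.
paragraph 4 — Standard Person: [Class-A Holder (paragraph 1)? no] AND [Supervised Person (paragraph 8)? no] → not satisfied.
paragraph 3 — Class-K Graduate: the applicant has completed a period of supervised practice? yes; Accredited Practitioner (paragraph 6)? yes; Standard Person (paragraph 4)? no — 2 of 3 hold (need ≥2) → satisfied.

Yes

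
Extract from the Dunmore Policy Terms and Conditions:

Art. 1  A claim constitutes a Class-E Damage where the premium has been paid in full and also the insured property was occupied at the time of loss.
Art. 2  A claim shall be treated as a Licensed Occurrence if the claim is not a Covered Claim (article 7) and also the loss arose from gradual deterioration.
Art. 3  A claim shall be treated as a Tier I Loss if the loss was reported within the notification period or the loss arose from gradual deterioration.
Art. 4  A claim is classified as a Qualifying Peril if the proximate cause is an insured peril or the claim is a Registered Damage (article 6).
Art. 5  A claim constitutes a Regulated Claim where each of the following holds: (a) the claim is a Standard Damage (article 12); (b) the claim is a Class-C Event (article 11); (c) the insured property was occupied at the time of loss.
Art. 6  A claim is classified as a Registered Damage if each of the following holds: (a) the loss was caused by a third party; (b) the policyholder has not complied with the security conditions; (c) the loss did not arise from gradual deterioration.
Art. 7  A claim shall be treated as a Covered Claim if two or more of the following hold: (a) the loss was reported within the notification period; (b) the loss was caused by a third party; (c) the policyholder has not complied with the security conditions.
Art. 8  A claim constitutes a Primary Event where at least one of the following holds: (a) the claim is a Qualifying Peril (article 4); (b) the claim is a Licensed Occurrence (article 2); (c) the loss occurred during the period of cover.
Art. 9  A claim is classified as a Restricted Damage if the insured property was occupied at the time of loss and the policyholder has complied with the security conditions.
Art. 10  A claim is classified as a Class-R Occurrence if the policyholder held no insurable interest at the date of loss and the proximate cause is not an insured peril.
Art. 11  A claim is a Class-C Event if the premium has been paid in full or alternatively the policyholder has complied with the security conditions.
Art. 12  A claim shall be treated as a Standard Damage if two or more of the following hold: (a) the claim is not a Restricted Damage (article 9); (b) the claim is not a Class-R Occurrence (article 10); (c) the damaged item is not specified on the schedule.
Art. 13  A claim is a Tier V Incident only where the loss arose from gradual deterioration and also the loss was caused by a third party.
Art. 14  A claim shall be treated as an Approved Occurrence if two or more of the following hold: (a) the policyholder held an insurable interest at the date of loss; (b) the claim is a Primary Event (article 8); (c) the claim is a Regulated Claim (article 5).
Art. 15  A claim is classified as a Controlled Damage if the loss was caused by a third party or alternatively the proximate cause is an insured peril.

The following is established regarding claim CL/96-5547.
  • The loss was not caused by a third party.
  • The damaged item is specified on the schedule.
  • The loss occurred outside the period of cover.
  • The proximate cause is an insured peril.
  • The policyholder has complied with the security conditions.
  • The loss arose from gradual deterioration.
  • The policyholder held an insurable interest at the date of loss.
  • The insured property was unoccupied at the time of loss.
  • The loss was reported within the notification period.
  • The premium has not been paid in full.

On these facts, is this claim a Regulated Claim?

article 9 — Restricted Damage: [the insured property was occupied at the time of loss? no] AND [the policyholder has complied with the security conditions? yes] → not satisfied.
article 10 — Class-R Occurrence: [the policyholder held no insurable interest at the date of loss? no] AND [the proximate cause is not an insured peril? no] → not satisfied.
article 12 — Standard Damage: not a Restricted Damage (article 9)? yes; not a Class-R Occurrence (article 10)? yes; the damaged item is not specified on the schedule? no — 2 of 3 hold (need ≥2) → satisfied.
article 11 — Class-C Event: [the premium has been paid in full? no] OR [the policyholder has complied with the security conditions? yes] → satisfied.
article 5 — Regulated Claim: [Standard Damage (article 12)? yes] AND [Class-C Event (article 11)? yes] AND [the insured property was occupied at the time of loss? no] → not satisfied.

No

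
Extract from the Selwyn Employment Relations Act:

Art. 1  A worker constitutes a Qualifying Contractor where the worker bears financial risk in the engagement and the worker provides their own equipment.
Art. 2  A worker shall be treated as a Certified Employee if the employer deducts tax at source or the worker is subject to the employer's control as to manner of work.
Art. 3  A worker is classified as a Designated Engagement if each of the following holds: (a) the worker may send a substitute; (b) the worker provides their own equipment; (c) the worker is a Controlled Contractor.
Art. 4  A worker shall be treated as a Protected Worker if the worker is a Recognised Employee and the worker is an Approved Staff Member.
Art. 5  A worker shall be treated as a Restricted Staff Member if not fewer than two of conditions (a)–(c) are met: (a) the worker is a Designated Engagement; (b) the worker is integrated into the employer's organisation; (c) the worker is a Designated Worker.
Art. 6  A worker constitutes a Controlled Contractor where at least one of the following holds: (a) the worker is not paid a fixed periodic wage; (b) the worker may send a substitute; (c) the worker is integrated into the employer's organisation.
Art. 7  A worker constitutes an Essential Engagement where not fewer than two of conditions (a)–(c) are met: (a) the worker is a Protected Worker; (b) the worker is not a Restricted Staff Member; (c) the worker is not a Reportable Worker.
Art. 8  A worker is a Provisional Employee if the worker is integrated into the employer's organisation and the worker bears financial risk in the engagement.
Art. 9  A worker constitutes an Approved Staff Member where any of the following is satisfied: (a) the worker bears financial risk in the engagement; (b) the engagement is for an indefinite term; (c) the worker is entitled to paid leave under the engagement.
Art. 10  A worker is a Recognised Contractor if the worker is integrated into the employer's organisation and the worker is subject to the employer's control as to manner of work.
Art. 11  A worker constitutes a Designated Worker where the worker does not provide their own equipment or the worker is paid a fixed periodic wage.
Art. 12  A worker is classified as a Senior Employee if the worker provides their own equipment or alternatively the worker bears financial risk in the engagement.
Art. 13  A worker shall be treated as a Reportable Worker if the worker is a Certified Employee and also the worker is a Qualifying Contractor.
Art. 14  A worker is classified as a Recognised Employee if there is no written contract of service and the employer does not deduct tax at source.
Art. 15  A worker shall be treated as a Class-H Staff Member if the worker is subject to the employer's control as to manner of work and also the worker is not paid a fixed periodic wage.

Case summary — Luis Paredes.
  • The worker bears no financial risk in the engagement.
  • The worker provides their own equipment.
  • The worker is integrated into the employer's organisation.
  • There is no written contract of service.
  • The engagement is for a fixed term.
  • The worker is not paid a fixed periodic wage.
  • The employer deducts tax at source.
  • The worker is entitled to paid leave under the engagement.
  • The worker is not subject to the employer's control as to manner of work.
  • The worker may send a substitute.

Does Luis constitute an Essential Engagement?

article 14 — Recognised Employee: [there is no written contract of service? yes] AND [the employer does not deduct tax at source? no] → not satisfied.
article 9 — Approved Staff Member: [the worker bears financial risk in the engagement? no] OR [the engagement is for an indefinite term? no] OR [the worker is entitled to paid leave under the engagement? yes] → satisfied.
article 4 — Protected Worker: [Recognised Employee (article 14)? no] AND [Approved Staff Member (article 9)? yes] → not satisfied.
article 6 — Controlled Contractor: [the worker is not paid a fixed periodic wage? yes] OR [the worker may send a substitute? yes] OR [the worker is integrated into the employer's organisation? yes] → satisfied.
article 3 — Designated Engagement: [the worker may send a substitute? yes] AND [the worker provides their own equipment? yes] AND [Controlled Contractor (article 6)? yes] → satisfied.
article 11 — Designated Worker: [the worker does not provide their own equipment? no] OR [the worker is paid a fixed periodic wage? no] → not satisfied.
article 5 — Restricted Staff Member: Designated Engagement (article 3)? yes; the worker is integrated into the employer's organisation? yes; Designated Worker (article 11)? no — 2 of 3 hold (need ≥2) → satisfied.
article 2 — Certified Employee: [the employer deducts tax at source? yes] OR [the worker is subject to the employer's control as to manner of work? no] → satisfied.
article 1 — Qualifying Contractor: [the worker bears financial risk in the engagement? no] AND [the worker provides their own equipment? yes] → not satisfied.
article 13 — Reportable Worker: [Certified Employee (article 2)? yes] AND [Qualifying Contractor (article 1)? no] → not satisfied.
article 7 — Essential Engagement: Protected Worker (article 4)? no; not a Restricted Staff Member (article 5)? no; not a Reportable Worker (article 13)? yes — 1 of 3 hold (need ≥2) → not satisfied.

No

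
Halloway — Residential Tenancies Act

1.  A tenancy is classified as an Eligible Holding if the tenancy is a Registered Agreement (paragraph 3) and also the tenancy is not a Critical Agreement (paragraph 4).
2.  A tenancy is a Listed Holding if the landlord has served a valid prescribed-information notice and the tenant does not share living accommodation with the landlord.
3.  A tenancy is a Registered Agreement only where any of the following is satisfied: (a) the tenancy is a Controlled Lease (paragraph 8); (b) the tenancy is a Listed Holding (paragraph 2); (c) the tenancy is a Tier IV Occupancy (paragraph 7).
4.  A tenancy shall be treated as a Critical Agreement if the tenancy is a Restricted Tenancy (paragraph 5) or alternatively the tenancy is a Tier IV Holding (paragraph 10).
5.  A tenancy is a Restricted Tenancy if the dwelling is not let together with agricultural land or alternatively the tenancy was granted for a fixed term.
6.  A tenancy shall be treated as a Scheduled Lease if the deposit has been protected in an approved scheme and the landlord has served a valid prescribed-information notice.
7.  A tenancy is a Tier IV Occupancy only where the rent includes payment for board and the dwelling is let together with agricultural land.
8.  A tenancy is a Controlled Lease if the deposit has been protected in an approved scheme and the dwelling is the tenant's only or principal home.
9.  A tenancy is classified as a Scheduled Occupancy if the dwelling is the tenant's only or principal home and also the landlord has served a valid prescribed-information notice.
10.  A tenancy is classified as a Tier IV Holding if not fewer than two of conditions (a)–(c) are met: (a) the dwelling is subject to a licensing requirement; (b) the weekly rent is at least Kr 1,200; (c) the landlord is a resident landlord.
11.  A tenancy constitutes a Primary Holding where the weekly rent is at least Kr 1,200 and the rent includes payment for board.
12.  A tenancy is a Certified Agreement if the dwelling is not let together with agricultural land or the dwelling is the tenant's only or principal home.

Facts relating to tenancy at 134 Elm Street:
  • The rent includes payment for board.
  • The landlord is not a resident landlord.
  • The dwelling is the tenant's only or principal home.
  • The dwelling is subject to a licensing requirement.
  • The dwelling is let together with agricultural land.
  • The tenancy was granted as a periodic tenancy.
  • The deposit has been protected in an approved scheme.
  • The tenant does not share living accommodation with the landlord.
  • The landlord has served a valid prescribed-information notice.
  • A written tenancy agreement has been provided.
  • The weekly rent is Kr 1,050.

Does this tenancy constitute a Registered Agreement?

Yes

paragraph 8 — Controlled Lease: [the deposit has been protected in an approved scheme? yes] AND [the dwelling is the tenant's only or principal home? yes] → satisfied.
paragraph 2 — Listed Holding: [the landlord has served a valid prescribed-information notice? yes] AND [the tenant does not share living accommodation with the landlord? yes] → satisfied.
paragraph 7 — Tier IV Occupancy: [the rent includes payment for board? yes] AND [the dwelling is let together with agricultural land? yes] → satisfied.
paragraph 3 — Registered Agreement: [Controlled Lease (paragraph 8)? yes] OR [Listed Holding (paragraph 2)? yes] OR [Tier IV Occupancy (paragraph 7)? yes] → satisfied.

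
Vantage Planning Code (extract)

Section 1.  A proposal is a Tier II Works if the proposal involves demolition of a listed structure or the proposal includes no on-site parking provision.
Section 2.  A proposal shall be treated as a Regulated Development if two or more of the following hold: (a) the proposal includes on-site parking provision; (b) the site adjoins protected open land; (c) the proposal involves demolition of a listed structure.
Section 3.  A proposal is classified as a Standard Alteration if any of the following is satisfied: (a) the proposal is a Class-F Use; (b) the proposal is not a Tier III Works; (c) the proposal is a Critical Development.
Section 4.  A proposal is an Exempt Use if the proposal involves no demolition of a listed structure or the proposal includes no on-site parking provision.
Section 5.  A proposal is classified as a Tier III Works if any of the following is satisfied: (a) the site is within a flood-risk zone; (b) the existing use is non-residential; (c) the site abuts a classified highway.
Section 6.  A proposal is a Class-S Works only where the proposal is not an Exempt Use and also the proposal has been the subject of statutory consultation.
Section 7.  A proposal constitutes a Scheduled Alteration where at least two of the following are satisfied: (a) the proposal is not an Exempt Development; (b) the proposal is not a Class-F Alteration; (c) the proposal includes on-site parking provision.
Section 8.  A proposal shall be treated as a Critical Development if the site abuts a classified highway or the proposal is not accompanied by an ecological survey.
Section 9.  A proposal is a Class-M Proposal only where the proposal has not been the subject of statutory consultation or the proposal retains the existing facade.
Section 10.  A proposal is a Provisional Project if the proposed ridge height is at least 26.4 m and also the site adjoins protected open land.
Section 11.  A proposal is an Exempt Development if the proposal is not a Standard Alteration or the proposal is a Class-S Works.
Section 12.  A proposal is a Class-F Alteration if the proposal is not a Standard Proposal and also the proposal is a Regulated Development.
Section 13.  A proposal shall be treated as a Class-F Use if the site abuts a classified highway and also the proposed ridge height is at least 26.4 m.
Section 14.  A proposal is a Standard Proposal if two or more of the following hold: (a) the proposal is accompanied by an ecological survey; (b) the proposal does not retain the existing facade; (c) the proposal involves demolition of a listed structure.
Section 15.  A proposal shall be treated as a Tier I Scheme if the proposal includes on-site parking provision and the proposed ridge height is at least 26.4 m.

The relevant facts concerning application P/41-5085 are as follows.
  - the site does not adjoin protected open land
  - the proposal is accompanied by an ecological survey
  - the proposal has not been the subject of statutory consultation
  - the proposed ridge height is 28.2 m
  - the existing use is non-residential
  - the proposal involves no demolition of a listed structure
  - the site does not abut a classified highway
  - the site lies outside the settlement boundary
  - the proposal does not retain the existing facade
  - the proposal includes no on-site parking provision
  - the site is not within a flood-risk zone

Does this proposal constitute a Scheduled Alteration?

No

section 13 — Class-F Use: [the site abuts a classified highway? no] AND [proposed ridge height: 28.2 m ≥ 26.4 m? yes] → not satisfied.
section 5 — Tier III Works: [the site is within a flood-risk zone? no] OR [the existing use is non-residential? yes] OR [the site abuts a classified highway? no] → satisfied.
section 8 — Critical Development: [the site abuts a classified highway? no] OR [the proposal is not accompanied by an ecological survey? no] → not satisfied.
section 3 — Standard Alteration: [Class-F Use (section 13)? no] OR [not a Tier III Works (section 5)? no] OR [Critical Development (section 8)? no] → not satisfied.
section 4 — Exempt Use: [the proposal involves no demolition of a listed structure? yes] OR [the proposal includes no on-site parking provision? yes] → satisfied.
section 6 — Class-S Works: [not an Exempt Use (section 4)? no] AND [the proposal has been the subject of statutory consultation? no] → not satisfied.
section 11 — Exempt Development: [not a Standard Alteration (section 3)? yes] OR [Class-S Works (section 6)? no] → satisfied.
section 14 — Standard Proposal: the proposal is accompanied by an ecological survey? yes; the proposal does not retain the existing facade? yes; the proposal involves demolition of a listed structure? no — 2 of 3 hold (need ≥2) → satisfied.
section 2 — Regulated Development: the proposal includes on-site parking provision? no; the site adjoins protected open land? no; the proposal involves demolition of a listed structure? no — 0 of 3 hold (need ≥2) → not satisfied.
section 12 — Class-F Alteration: [not a Standard Proposal (section 14)? no] AND [Regulated Development (section 2)? no] → not satisfied.
section 7 — Scheduled Alteration: not an Exempt Development (section 11)? no; not a Class-F Alteration (section 12)? yes; the proposal includes on-site parking provision? no — 1 of 3 hold (need ≥2) → not satisfied.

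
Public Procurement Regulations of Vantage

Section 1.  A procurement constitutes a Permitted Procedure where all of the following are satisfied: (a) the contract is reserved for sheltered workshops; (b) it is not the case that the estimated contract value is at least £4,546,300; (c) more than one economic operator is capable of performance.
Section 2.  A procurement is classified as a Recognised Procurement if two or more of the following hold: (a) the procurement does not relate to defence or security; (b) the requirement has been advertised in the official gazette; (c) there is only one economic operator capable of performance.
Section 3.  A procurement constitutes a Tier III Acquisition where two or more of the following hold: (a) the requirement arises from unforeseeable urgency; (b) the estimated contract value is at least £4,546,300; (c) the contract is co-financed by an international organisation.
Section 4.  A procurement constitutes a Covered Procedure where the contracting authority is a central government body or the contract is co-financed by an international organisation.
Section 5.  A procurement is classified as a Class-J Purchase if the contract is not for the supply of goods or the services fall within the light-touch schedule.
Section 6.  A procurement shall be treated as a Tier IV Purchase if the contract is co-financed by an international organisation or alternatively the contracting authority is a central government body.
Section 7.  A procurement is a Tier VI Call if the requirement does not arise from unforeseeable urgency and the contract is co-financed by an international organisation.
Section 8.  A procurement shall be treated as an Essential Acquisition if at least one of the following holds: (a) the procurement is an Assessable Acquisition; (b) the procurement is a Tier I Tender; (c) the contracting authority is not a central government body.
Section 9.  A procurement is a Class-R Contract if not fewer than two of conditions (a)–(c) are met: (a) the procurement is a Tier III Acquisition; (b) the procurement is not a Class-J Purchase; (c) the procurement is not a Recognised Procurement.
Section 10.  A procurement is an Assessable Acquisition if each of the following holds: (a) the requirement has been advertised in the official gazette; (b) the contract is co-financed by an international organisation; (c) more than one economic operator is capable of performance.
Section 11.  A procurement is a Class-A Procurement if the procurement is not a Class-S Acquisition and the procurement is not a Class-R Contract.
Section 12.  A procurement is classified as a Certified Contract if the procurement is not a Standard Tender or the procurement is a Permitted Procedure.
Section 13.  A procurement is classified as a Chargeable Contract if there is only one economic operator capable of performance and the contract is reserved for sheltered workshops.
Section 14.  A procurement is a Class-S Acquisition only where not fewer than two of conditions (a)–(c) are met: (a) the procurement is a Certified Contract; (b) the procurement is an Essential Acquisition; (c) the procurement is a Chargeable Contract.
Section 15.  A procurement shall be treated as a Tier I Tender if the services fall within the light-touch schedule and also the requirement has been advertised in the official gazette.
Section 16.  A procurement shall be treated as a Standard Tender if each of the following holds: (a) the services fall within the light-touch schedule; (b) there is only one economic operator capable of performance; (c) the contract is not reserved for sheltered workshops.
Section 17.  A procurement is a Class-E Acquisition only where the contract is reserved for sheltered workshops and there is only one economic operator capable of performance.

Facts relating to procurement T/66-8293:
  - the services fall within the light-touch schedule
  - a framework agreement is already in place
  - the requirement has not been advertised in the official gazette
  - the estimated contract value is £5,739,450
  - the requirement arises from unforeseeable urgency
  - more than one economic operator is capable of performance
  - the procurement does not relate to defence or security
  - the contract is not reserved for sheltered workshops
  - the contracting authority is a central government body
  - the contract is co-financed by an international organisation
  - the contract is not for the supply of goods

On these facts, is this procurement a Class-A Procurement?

Under section 16: the services fall within the light-touch schedule? yes; and there is only one economic operator capable of performance? no; and the contract is not reserved for sheltered workshops? yes. So the procurement is not a Standard Tender.
Under section 1: the contract is reserved for sheltered workshops? no; and estimated contract value: £5,739,450 ≥ £4,546,300? yes, so negated condition no; and more than one economic operator is capable of performance? yes. So the procurement is not a Permitted Procedure.
Under section 12: not a Standard Tender (section 16)? yes; or Permitted Procedure (section 1)? no. So the procurement is a Certified Contract.
Under section 10: the requirement has been advertised in the official gazette? no; and the contract is co-financed by an international organisation? yes; and more than one economic operator is capable of performance? yes. So the procurement is not an Assessable Acquisition.
Under section 15: the services fall within the light-touch schedule? yes; and the requirement has been advertised in the official gazette? no. So the procurement is not a Tier I Tender.
Under section 8: Assessable Acquisition (section 10)? no; or Tier I Tender (section 15)? no; or the contracting authority is not a central government body? no. So the procurement is not an Essential Acquisition.
Under section 13: there is only one economic operator capable of performance? no; and the contract is reserved for sheltered workshops? no. So the procurement is not a Chargeable Contract.
Under section 14: Certified Contract (section 12)? yes; Essential Acquisition (section 8)? no; Chargeable Contract (section 13)? no — 1 of 3 hold (need ≥2) → not satisfied.
Under section 3: the requirement arises from unforeseeable urgency? yes; estimated contract value: £5,739,450 ≥ £4,546,300? yes; the contract is co-financed by an international organisation? yes — 3 of 3 hold (need ≥2) → satisfied.
Under section 5: the contract is not for the supply of goods? yes; or the services fall within the light-touch schedule? yes. So the procurement is a Class-J Purchase.
Under section 2: the procurement does not relate to defence or security? yes; the requirement has been advertised in the official gazette? no; there is only one economic operator capable of performance? no — 1 of 3 hold (need ≥2) → not satisfied.
Under section 9: Tier III Acquisition (section 3)? yes; not a Class-J Purchase (section 5)? no; not a Recognised Procurement (section 2)? yes — 2 of 3 hold (need ≥2) → satisfied.
Under section 11: not a Class-S Acquisition (section 14)? yes; and not a Class-R Contract (section 9)? no. So the procurement is not a Class-A Procurement.

No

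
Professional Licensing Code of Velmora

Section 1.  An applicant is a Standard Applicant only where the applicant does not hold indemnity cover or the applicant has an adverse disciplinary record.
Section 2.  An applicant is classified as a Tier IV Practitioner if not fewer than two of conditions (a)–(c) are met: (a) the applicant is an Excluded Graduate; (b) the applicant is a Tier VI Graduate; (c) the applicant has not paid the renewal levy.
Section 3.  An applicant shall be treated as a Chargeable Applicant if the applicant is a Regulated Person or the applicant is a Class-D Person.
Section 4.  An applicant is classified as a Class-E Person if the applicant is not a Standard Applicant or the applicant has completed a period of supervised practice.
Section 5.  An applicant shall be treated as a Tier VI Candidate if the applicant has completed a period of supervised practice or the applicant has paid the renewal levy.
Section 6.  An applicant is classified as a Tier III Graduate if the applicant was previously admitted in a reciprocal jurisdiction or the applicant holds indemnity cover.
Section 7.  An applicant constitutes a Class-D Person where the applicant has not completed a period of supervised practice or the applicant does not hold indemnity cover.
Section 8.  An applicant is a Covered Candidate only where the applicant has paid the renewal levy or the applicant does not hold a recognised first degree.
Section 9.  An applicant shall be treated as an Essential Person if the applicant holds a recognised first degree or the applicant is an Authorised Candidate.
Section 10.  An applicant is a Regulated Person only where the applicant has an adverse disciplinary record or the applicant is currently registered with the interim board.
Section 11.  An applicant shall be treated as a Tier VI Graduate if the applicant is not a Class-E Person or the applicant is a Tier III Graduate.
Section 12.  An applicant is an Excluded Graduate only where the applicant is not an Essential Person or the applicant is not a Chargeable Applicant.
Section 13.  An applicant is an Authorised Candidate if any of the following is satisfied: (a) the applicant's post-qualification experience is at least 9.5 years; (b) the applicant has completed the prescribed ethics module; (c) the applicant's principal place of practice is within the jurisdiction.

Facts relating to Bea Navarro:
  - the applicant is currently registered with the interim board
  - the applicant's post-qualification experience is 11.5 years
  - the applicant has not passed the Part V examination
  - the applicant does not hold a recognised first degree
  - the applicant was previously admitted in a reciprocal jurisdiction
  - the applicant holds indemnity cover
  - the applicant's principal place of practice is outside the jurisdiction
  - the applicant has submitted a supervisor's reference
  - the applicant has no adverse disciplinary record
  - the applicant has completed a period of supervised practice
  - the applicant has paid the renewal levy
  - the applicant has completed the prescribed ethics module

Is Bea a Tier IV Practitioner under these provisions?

section 13 — Authorised Candidate: [applicant's post-qualification experience: 11.5 years ≥ 9.5 years? yes] OR [the applicant has completed the prescribed ethics module? yes] OR [the applicant's principal place of practice is within the jurisdiction? no] → satisfied.
section 9 — Essential Person: [the applicant holds a recognised first degree? no] OR [Authorised Candidate (section 13)? yes] → satisfied.
section 10 — Regulated Person: [the applicant has an adverse disciplinary record? no] OR [the applicant is currently registered with the interim board? yes] → satisfied.
section 7 — Class-D Person: [the applicant has not completed a period of supervised practice? no] OR [the applicant does not hold indemnity cover? no] → not satisfied.
section 3 — Chargeable Applicant: [Regulated Person (section 10)? yes] OR [Class-D Person (section 7)? no] → satisfied.
section 12 — Excluded Graduate: [not an Essential Person (section 9)? no] OR [not a Chargeable Applicant (section 3)? no] → not satisfied.
section 1 — Standard Applicant: [the applicant does not hold indemnity cover? no] OR [the applicant has an adverse disciplinary record? no] → not satisfied.
section 4 — Class-E Person: [not a Standard Applicant (section 1)? yes] OR [the applicant has completed a period of supervised practice? yes] → satisfied.
section 6 — Tier III Graduate: [the applicant was previously admitted in a reciprocal jurisdiction? yes] OR [the applicant holds indemnity cover? yes] → satisfied.
section 11 — Tier VI Graduate: [not a Class-E Person (section 4)? no] OR [Tier III Graduate (section 6)? yes] → satisfied.
section 2 — Tier IV Practitioner: Excluded Graduate (section 12)? no; Tier VI Graduate (section 11)? yes; the applicant has not paid the renewal levy? no — 1 of 3 hold (need ≥2) → not satisfied.

No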